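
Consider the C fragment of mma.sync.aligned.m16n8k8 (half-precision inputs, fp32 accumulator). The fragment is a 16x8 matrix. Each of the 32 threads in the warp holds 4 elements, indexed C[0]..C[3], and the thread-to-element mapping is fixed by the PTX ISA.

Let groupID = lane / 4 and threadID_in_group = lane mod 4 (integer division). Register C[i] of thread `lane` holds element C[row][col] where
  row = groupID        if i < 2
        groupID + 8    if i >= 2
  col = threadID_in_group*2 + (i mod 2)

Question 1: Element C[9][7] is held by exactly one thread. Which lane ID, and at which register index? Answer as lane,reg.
r:9=>grp=1,rB=1  c:7=>tig=3,lo=1
L=1*4+3=7  i=1*2+1=3

7,3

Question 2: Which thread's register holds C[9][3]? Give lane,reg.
r=9→G=1,rhi=1  c=3→T=1,p=1
L=1*4+1=5  i=1*2+1=3

5,3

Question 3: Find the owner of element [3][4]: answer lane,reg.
14,0

r=3->g=3,rb=0  c=4->t=2,b0=0
L=3*4+2=14  i=0*2+0=0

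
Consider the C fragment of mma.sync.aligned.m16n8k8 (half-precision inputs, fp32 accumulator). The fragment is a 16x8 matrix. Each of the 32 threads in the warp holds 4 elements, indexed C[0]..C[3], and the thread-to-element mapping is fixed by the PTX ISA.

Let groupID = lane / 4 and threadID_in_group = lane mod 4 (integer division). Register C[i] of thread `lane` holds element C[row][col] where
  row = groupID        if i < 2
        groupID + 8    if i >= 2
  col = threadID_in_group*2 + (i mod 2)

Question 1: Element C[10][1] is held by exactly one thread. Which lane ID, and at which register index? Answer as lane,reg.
8,3

r=10->g=2,rb=1  c=1->t=0,b0=1
L=2*4+0=8  i=1*2+1=3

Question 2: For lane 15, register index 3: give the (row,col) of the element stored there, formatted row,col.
11,7

lane 15: gr=3 (15/4), th=3 (15%4)
i=3: r=3+8=11, c=3*2+1=7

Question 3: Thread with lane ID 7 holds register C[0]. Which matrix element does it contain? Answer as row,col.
1,6

L=7->g=7>>2=1, t=7&3=3
[0]->row 1+0=1  col 3·2+0=6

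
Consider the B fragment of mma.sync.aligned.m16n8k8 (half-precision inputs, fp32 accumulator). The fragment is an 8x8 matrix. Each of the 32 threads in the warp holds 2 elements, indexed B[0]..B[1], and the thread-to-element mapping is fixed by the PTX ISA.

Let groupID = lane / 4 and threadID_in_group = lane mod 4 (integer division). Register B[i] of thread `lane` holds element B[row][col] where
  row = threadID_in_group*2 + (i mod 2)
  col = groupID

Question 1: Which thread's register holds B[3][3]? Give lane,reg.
13,1

c=3->g=3  r=3->t=1,b0=1
L=3*4+1=13  i=1=1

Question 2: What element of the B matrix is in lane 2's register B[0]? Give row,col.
4,0

lane 2→2/4=0, 2 mod 4=2
i=0  r:2·2+0→4  c:0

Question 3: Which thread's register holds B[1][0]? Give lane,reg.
0,1

c=0->g=0  r=1->t=0,b0=1
L=0*4+0=0  i=1=1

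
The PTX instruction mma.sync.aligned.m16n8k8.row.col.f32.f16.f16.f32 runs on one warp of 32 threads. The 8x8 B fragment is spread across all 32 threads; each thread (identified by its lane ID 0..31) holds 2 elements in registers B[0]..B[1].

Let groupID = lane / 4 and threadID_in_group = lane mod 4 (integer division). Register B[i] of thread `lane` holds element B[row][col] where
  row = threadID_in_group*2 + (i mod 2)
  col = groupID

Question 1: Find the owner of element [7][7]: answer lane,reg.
31,1

c=7→G=7  r=7→T=3,p=1
L=7*4+3=31  i=1=1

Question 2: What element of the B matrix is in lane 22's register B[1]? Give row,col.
lane 22→22/4=5, 22 mod 4=2
i=1  r:2·2+1→5  c:5

5,5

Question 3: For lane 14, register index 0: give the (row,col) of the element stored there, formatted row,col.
4,3

lane 14→14/4=3, 14 mod 4=2
i=0  r:2·2+0→4  c:3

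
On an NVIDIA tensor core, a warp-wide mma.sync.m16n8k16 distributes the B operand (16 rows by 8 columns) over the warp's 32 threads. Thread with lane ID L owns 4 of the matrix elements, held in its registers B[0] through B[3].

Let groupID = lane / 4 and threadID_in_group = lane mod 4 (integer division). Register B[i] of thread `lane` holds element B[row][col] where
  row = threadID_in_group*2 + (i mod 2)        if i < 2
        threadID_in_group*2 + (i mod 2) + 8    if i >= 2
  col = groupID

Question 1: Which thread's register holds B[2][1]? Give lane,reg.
5,0

c=1→G=1  r=2→rhi=0,T=1,p=0
L=1*4+1=5  i=0*2+0=0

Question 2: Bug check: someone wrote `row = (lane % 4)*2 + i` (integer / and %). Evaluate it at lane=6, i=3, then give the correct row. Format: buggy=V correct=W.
buggy=7 correct=13

`(lane % 4)*2 + i`[6,3]=>7
lane 6: grp=1 (6/4), tig=2 (6%4)
i=3: r=2*2+1+8=13, c=grp=1
row: 7 vs 13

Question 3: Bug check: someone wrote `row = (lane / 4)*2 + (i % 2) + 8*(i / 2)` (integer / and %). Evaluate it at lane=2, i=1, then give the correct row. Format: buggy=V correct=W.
`(lane / 4)*2 + (i % 2) + 8*(i / 2)`[2,1]->1
lane 2->2/4=0, 2 mod 4=2
i=1  r:2·2+1+0->5  c:0
row: 1 vs 5

buggy=1 correct=5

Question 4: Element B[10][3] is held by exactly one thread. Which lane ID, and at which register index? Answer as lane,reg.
c=3->g=3  r=10->rb=1,t=1,b0=0
L=3*4+1=13  i=1*2+0=2

13,2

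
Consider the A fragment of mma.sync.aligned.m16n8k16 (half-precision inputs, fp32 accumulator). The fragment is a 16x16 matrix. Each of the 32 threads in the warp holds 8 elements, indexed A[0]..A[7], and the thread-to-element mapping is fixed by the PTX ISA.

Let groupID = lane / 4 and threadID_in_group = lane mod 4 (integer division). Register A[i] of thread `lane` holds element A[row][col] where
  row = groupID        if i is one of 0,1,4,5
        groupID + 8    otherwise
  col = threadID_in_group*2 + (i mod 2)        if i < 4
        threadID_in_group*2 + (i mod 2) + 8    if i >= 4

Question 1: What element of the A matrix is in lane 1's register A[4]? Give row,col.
lane 1->1/4=0, 1 mod 4=1
i=4  r:0+0->0  c:2·1+0+8->10

0,10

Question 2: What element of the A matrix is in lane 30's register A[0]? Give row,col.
30: grp=7,tig=2
[0] (7+0,2*2+0+0) = (7,4)

7,4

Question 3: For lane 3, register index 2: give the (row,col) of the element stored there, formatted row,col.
lane 3->3/4=0, 3 mod 4=3
i=2  r:0+8->8  c:2·3+0+0->6

8,6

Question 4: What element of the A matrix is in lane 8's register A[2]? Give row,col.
lane 8=>8/4=2, 8 mod 4=0
i=2  r:2+8=>10  c:2·0+0+0=>0

10,0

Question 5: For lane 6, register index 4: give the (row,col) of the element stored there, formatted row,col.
lane 6: g=1 (6/4), t=2 (6%4)
i=4: r=1+0=1, c=2*2+0+8=12

1,12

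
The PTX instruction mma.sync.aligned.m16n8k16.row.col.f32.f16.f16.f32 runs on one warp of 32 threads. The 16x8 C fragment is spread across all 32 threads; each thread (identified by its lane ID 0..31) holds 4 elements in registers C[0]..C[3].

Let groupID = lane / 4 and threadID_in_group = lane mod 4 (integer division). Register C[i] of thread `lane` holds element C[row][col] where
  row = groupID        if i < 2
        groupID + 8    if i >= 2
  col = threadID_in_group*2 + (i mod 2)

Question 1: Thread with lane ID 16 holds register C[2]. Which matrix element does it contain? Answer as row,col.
L=16→G=16>>2=4, T=16&3=0
[2]→row 4+8=12  col 0·2+0=0

12,0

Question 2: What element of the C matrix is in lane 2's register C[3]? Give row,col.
8,5

2: G=0,T=2
[3] (0+8,2*2+1) = (8,5)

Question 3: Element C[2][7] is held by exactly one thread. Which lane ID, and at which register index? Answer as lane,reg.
11,1

r:2=>grp=2,rB=0  c:7=>tig=3,lo=1
L=2*4+3=11  i=0*2+1=1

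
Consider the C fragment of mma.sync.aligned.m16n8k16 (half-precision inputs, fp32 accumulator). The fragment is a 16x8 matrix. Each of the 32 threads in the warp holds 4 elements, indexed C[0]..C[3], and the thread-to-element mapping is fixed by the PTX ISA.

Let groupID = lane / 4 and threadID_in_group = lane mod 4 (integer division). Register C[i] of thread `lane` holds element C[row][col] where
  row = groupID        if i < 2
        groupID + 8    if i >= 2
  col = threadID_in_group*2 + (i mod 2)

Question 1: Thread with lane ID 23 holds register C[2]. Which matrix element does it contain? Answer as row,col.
23: gr=5,th=3
[2] (5+8,3*2+0) = (13,6)

13,6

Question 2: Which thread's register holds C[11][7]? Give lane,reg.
r=11->g=3,rb=1  c=7->t=3,b0=1
L=3*4+3=15  i=1*2+1=3

15,3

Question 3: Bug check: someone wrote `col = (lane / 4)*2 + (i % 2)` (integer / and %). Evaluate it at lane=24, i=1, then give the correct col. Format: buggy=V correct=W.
`(lane / 4)*2 + (i % 2)`[24,1]=>13
lane 24=>24/4=6, 24 mod 4=0
i=1  r:6+0=>6  c:2·0+1=>1
col: 13 vs 1

buggy=13 correct=1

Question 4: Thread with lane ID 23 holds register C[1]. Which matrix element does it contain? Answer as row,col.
lane 23->23/4=5, 23 mod 4=3
i=1  r:5+0->5  c:2·3+1->7

5,7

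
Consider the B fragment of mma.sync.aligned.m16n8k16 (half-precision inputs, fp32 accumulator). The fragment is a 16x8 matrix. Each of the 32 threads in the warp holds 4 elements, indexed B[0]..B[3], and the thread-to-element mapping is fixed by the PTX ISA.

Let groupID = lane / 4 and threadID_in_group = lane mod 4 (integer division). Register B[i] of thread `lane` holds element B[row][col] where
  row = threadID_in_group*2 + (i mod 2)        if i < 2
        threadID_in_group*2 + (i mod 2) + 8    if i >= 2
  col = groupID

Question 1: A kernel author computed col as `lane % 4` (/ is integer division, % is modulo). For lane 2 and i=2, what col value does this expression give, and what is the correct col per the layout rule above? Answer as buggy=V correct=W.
buggy=2 correct=0

`lane % 4`[2,2]=>2
2: grp=0,tig=2
[2] (2*2+0+8,0) = (12,0)
col: 2 vs 0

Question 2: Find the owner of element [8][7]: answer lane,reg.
c:7=>grp=7  r:8=>rB=1,tig=0,lo=0
L=7*4+0=28  i=1*2+0=2

28,2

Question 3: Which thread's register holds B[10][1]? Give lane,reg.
5,2

c: 1->gid=1  r: 10->r8=1,tid=1,i&1=0
L=1*4+1=5  i=1*2+0=2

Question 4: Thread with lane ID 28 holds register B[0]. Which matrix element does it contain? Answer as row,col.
0,7

lane 28: g=7 (28/4), t=0 (28%4)
i=0: r=0*2+0+0=0, c=g=7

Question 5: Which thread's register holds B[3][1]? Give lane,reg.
c=1→G=1  r=3→rhi=0,T=1,p=1
L=1*4+1=5  i=0*2+1=1

5,1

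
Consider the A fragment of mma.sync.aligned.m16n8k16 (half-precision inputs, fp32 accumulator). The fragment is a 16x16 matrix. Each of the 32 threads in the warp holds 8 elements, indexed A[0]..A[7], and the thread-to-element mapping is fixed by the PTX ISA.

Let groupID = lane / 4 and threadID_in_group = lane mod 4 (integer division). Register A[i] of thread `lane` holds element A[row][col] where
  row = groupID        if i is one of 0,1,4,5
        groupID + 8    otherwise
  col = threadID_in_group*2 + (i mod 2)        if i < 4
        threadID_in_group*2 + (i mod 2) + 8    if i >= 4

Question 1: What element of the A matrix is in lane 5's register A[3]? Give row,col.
9,3

5: gid=1,tid=1
[3] (1+8,1*2+1+0) = (9,3)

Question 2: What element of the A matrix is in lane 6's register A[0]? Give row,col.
1,4

lane 6: G=1 (6/4), T=2 (6%4)
i=0: r=1+0=1, c=2*2+0+0=4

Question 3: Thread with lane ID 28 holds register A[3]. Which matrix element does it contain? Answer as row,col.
lane 28: gr=7 (28/4), th=0 (28%4)
i=3: r=7+8=15, c=0*2+1+0=1

15,1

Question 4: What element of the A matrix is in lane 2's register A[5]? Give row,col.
0,13

L=2→G=2>>2=0, T=2&3=2
[5]→row 0+0=0  col 2·2+1+8=13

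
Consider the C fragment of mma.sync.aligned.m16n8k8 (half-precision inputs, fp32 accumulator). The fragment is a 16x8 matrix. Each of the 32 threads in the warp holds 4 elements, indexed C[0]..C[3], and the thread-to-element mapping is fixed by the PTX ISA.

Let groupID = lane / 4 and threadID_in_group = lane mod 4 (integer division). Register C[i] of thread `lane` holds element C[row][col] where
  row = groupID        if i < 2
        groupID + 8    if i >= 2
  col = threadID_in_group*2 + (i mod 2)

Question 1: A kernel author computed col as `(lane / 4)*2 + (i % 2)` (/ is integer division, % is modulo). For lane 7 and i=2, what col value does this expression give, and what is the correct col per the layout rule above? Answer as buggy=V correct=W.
buggy=2 correct=6

`(lane / 4)*2 + (i % 2)`[7,2]→2
lane 7→7/4=1, 7 mod 4=3
i=2  r:1+8→9  c:2·3+0→6
col: 2 vs 6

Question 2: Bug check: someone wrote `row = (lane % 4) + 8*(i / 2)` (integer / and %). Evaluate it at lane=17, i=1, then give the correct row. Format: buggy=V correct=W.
buggy=1 correct=4

`(lane % 4) + 8*(i / 2)`[17,1]->1
lane 17: g=4 (17/4), t=1 (17%4)
i=1: r=4+0=4, c=1*2+1=3
row: 1 vs 4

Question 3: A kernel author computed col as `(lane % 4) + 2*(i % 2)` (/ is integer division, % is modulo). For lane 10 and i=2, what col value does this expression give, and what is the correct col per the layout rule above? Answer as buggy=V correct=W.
`(lane % 4) + 2*(i % 2)`[10,2]->2
10: g=2,t=2
[2] (2+8,2*2+0) = (10,4)
col: 2 vs 4

buggy=2 correct=4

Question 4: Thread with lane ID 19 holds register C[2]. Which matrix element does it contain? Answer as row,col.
19: grp=4,tig=3
[2] (4+8,3*2+0) = (12,6)

12,6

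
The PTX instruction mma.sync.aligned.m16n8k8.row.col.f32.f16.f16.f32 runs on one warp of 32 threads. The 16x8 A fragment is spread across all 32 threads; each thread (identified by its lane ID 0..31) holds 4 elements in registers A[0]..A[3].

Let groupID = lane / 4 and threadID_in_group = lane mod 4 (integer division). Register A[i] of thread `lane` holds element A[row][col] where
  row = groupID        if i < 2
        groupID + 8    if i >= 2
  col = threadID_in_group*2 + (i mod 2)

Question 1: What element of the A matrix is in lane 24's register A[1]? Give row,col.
24: g=6,t=0
[1] (6+0,0*2+1) = (6,1)

6,1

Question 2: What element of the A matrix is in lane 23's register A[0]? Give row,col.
lane 23: gr=5 (23/4), th=3 (23%4)
i=0: r=5+0=5, c=3*2+0=6

5,6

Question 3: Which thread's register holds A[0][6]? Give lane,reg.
r:0=>grp=0,rB=0  c:6=>tig=3,lo=0
L=0*4+3=3  i=0*2+0=0

3,0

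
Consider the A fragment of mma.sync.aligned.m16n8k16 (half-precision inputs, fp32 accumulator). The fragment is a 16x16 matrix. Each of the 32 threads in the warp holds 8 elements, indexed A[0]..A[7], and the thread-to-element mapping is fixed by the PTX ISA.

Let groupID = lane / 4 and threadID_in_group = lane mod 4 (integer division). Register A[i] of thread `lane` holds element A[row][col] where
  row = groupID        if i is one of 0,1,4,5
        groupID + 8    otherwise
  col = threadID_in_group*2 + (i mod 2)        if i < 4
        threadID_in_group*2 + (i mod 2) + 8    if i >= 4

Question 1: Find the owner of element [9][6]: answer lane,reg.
r=9⇒gr=1,Rb=1  c=6⇒Cb=0,th=3,odd=0
L=1*4+3=7  i=0*4+1*2+0=2

7,2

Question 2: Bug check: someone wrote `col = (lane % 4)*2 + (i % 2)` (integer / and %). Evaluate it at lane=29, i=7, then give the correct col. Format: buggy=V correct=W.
buggy=3 correct=11

`(lane % 4)*2 + (i % 2)`[29,7]->3
L=29->g=29>>2=7, t=29&3=1
[7]->row 7+8=15  col 1·2+1+8=11
col: 3 vs 11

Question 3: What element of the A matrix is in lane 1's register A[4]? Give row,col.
0,10

lane 1->1/4=0, 1 mod 4=1
i=4  r:0+0->0  c:2·1+0+8->10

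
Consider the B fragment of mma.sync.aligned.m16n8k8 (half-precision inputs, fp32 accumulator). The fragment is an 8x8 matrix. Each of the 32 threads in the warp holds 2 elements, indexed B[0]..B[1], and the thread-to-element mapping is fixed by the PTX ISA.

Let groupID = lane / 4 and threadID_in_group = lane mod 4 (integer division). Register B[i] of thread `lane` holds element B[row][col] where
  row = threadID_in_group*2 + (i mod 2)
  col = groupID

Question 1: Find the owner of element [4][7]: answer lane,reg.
30,0

c:7=>grp=7  r:4=>tig=2,lo=0
L=7*4+2=30  i=0=0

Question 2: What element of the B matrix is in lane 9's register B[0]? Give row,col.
lane 9⇒9/4=2, 9 mod 4=1
i=0  r:2·1+0⇒2  c:2

2,2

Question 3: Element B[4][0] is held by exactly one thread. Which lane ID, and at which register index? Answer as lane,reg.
2,0

c=0→G=0  r=4→T=2,p=0
L=0*4+2=2  i=0=0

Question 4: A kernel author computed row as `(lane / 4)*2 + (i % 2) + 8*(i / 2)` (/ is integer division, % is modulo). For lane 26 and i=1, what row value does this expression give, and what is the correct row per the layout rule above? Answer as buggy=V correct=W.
`(lane / 4)*2 + (i % 2) + 8*(i / 2)`[26,1]→13
26: G=6,T=2
[1] (2*2+1,6) = (5,6)
row: 13 vs 5

buggy=13 correct=5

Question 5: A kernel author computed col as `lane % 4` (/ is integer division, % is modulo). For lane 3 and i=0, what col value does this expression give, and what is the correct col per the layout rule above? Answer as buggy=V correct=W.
buggy=3 correct=0

`lane % 4`[3,0]→3
3: G=0,T=3
[0] (3*2+0,0) = (6,0)
col: 3 vs 0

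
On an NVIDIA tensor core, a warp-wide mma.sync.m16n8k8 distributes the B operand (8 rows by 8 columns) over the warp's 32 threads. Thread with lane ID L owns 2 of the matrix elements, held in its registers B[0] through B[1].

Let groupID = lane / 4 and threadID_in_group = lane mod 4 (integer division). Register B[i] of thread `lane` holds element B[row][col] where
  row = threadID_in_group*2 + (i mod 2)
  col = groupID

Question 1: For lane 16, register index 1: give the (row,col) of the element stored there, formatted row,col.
1,4

L=16⇒gr=16>>2=4, th=16&3=0
[1]⇒row 0·2+1=1  col gr=4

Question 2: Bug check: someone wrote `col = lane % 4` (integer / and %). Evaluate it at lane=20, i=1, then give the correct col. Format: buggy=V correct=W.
`lane % 4`[20,1]->0
lane 20: gid=5 (20/4), tid=0 (20%4)
i=1: r=0*2+1=1, c=gid=5
col: 0 vs 5

buggy=0 correct=5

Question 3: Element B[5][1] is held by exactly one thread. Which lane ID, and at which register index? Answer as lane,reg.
6,1

c=1→G=1  r=5→T=2,p=1
L=1*4+2=6  i=1=1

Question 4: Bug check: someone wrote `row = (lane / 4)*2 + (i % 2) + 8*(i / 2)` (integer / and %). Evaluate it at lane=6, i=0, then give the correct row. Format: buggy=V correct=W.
buggy=2 correct=4

`(lane / 4)*2 + (i % 2) + 8*(i / 2)`[6,0]⇒2
lane 6: gr=1 (6/4), th=2 (6%4)
i=0: r=2*2+0=4, c=gr=1
row: 2 vs 4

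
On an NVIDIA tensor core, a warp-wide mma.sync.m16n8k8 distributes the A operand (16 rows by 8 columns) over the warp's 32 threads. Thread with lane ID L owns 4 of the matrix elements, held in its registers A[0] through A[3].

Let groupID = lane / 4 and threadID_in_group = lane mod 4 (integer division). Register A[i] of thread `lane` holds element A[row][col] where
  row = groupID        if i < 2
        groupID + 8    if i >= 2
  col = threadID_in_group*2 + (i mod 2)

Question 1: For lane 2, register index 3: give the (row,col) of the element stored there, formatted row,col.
8,5

lane 2→2/4=0, 2 mod 4=2
i=3  r:0+8→8  c:2·2+1→5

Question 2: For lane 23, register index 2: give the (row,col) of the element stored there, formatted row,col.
13,6

lane 23→23/4=5, 23 mod 4=3
i=2  r:5+8→13  c:2·3+0→6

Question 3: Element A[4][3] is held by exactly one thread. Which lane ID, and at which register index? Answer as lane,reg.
17,1

r:4=>grp=4,rB=0  c:3=>tig=1,lo=1
L=4*4+1=17  i=0*2+1=1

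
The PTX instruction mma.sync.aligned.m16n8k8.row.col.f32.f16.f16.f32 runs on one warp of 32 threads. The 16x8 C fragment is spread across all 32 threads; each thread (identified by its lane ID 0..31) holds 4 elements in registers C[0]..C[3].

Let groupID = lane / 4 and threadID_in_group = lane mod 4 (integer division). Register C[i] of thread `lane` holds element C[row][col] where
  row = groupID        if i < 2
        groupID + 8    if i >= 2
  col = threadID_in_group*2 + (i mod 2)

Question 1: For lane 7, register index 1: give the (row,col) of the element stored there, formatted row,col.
lane 7=>7/4=1, 7 mod 4=3
i=1  r:1+0=>1  c:2·3+1=>7

1,7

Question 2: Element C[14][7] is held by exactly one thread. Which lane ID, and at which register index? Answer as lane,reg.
r: 14->gid=6,r8=1  c: 7->tid=3,i&1=1
L=6*4+3=27  i=1*2+1=3

27,3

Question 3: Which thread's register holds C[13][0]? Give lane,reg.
r=13⇒gr=5,Rb=1  c=0⇒th=0,odd=0
L=5*4+0=20  i=1*2+0=2

20,2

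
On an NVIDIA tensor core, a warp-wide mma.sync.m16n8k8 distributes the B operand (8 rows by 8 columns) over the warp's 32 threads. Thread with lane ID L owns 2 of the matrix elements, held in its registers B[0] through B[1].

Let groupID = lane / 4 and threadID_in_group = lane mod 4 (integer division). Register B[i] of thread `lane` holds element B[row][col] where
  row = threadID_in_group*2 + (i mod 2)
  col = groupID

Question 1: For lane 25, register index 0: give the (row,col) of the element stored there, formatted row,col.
lane 25->25/4=6, 25 mod 4=1
i=0  r:2·1+0->2  c:6

2,6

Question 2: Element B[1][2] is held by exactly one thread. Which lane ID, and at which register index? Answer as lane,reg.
c: 2->gid=2  r: 1->tid=0,i&1=1
L=2*4+0=8  i=1=1

8,1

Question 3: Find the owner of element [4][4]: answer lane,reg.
c=4->g=4  r=4->t=2,b0=0
L=4*4+2=18  i=0=0

18,0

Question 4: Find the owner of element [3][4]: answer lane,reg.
c=4->g=4  r=3->t=1,b0=1
L=4*4+1=17  i=1=1

17,1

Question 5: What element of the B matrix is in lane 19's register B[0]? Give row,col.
6,4

lane 19: gid=4 (19/4), tid=3 (19%4)
i=0: r=3*2+0=6, c=gid=4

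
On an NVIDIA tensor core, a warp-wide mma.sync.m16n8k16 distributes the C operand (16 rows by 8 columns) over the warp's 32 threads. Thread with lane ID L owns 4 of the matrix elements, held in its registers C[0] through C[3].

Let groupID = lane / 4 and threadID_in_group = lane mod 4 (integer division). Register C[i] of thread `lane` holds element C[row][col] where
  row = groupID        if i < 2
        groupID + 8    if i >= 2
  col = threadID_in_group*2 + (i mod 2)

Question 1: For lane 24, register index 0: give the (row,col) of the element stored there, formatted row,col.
6,0

24: gid=6,tid=0
[0] (6+0,0*2+0) = (6,0)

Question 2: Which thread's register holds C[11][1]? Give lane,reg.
r=11→G=3,rhi=1  c=1→T=0,p=1
L=3*4+0=12  i=1*2+1=3

12,3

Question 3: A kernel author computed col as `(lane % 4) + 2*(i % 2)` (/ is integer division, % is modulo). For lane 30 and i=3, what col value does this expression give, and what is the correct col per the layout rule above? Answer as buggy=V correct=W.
buggy=4 correct=5

`(lane % 4) + 2*(i % 2)`[30,3]→4
lane 30: G=7 (30/4), T=2 (30%4)
i=3: r=7+8=15, c=2*2+1=5
col: 4 vs 5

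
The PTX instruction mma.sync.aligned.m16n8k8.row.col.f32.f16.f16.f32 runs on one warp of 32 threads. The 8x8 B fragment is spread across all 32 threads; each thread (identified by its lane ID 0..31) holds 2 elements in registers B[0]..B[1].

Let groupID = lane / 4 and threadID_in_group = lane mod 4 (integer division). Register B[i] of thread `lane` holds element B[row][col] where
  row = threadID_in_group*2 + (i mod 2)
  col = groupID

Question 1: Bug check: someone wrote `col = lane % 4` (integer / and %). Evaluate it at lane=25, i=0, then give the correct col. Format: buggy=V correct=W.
`lane % 4`[25,0]=>1
lane 25=>25/4=6, 25 mod 4=1
i=0  r:2·1+0=>2  c:6
col: 1 vs 6

buggy=1 correct=6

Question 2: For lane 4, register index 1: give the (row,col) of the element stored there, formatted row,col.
lane 4: gr=1 (4/4), th=0 (4%4)
i=1: r=0*2+1=1, c=gr=1

1,1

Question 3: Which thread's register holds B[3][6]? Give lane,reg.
c=6→G=6  r=3→T=1,p=1
L=6*4+1=25  i=1=1

25,1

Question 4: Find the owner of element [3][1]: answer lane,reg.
c: 1->gid=1  r: 3->tid=1,i&1=1
L=1*4+1=5  i=1=1

5,1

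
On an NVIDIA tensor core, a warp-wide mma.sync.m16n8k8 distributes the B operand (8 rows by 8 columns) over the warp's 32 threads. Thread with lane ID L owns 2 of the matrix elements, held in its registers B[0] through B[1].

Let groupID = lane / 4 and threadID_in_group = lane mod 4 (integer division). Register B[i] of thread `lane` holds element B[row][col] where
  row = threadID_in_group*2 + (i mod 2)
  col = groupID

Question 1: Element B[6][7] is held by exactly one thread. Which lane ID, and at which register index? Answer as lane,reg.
31,0

c=7->g=7  r=6->t=3,b0=0
L=7*4+3=31  i=0=0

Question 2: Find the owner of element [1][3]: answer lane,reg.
12,1

c: 3->gid=3  r: 1->tid=0,i&1=1
L=3*4+0=12  i=1=1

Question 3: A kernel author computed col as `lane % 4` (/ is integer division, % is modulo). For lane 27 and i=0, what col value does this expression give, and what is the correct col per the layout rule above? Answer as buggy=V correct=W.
`lane % 4`[27,0]=>3
lane 27=>27/4=6, 27 mod 4=3
i=0  r:2·3+0=>6  c:6
col: 3 vs 6

buggy=3 correct=6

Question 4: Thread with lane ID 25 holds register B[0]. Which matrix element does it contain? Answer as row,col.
2,6

25: G=6,T=1
[0] (1*2+0,6) = (2,6)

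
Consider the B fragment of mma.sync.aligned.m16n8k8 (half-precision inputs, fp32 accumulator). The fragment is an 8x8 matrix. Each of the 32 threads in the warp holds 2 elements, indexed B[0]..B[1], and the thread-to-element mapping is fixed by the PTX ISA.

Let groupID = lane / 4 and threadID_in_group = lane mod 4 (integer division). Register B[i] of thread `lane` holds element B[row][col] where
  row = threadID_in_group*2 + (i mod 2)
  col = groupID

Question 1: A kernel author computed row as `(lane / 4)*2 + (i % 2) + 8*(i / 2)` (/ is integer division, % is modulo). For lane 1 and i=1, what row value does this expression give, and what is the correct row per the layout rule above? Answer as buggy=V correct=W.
`(lane / 4)*2 + (i % 2) + 8*(i / 2)`[1,1]->1
1: gid=0,tid=1
[1] (1*2+1,0) = (3,0)
row: 1 vs 3

buggy=1 correct=3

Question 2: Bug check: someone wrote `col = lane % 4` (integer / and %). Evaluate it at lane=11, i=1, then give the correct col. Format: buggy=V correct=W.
buggy=3 correct=2

`lane % 4`[11,1]→3
11: G=2,T=3
[1] (3*2+1,2) = (7,2)
col: 3 vs 2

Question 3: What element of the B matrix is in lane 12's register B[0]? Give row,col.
0,3

L=12=>grp=12>>2=3, tig=12&3=0
[0]=>row 0·2+0=0  col grp=3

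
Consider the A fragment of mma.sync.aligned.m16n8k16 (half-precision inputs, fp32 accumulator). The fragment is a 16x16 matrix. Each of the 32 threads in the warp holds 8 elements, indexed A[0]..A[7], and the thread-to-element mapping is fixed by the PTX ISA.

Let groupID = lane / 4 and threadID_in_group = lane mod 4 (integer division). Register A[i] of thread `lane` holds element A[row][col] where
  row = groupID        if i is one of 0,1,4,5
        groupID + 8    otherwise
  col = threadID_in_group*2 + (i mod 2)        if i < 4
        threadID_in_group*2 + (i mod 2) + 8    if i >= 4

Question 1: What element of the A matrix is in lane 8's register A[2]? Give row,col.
lane 8=>8/4=2, 8 mod 4=0
i=2  r:2+8=>10  c:2·0+0+0=>0

10,0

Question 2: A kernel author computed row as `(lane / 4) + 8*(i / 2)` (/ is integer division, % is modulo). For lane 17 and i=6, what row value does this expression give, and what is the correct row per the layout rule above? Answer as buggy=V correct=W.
buggy=28 correct=12

`(lane / 4) + 8*(i / 2)`[17,6]⇒28
L=17⇒gr=17>>2=4, th=17&3=1
[6]⇒row 4+8=12  col 1·2+0+8=10
row: 28 vs 12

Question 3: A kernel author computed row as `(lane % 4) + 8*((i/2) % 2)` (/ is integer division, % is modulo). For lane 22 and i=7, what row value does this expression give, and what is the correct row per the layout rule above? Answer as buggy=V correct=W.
buggy=10 correct=13

`(lane % 4) + 8*((i/2) % 2)`[22,7]->10
lane 22->22/4=5, 22 mod 4=2
i=7  r:5+8->13  c:2·2+1+8->13
row: 10 vs 13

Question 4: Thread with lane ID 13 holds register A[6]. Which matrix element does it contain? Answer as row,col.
lane 13: gr=3 (13/4), th=1 (13%4)
i=6: r=3+8=11, c=1*2+0+8=10

11,10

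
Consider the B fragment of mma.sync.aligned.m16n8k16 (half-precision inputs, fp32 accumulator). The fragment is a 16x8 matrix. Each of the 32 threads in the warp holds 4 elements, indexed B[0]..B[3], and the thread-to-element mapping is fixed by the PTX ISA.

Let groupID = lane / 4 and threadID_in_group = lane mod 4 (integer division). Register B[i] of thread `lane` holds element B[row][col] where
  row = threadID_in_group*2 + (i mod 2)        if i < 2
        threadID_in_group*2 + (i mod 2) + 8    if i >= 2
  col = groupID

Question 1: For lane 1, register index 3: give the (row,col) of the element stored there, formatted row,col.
11,0

L=1->gid=1>>2=0, tid=1&3=1
[3]->row 1·2+1+8=11  col gid=0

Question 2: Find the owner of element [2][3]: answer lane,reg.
c: 3->gid=3  r: 2->r8=0,tid=1,i&1=0
L=3*4+1=13  i=0*2+0=0

13,0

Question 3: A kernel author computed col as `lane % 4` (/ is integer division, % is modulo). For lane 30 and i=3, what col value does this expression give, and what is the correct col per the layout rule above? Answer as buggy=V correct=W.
buggy=2 correct=7

`lane % 4`[30,3]→2
lane 30→30/4=7, 30 mod 4=2
i=3  r:2·2+1+8→13  c:7
col: 2 vs 7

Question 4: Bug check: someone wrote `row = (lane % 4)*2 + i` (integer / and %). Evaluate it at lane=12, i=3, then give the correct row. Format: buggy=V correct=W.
`(lane % 4)*2 + i`[12,3]->3
12: gid=3,tid=0
[3] (0*2+1+8,3) = (9,3)
row: 3 vs 9

buggy=3 correct=9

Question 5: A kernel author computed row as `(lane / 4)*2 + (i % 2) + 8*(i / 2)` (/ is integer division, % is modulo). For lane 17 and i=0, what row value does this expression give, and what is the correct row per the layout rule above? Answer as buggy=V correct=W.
buggy=8 correct=2

`(lane / 4)*2 + (i % 2) + 8*(i / 2)`[17,0]->8
lane 17: g=4 (17/4), t=1 (17%4)
i=0: r=1*2+0+0=2, c=g=4
row: 8 vs 2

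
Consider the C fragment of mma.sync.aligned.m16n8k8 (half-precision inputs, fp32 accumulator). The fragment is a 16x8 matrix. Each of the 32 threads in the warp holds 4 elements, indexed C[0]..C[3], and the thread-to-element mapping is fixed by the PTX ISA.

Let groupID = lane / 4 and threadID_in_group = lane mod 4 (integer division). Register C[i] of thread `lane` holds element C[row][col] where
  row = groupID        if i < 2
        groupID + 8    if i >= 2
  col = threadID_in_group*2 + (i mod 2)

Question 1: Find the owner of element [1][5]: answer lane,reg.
6,1

r=1⇒gr=1,Rb=0  c=5⇒th=2,odd=1
L=1*4+2=6  i=0*2+1=1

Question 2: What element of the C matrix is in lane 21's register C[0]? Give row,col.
21: g=5,t=1
[0] (5+0,1*2+0) = (5,2)

5,2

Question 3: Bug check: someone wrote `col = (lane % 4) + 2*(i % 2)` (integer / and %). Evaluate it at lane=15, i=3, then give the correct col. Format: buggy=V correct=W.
buggy=5 correct=7

`(lane % 4) + 2*(i % 2)`[15,3]->5
lane 15: gid=3 (15/4), tid=3 (15%4)
i=3: r=3+8=11, c=3*2+1=7
col: 5 vs 7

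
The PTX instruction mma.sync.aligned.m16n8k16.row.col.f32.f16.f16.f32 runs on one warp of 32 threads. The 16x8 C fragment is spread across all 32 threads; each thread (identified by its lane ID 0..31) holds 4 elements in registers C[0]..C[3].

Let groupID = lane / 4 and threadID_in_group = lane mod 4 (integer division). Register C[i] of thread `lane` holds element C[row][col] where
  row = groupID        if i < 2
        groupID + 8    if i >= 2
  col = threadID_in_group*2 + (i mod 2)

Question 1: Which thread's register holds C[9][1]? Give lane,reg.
r:9=>grp=1,rB=1  c:1=>tig=0,lo=1
L=1*4+0=4  i=1*2+1=3

4,3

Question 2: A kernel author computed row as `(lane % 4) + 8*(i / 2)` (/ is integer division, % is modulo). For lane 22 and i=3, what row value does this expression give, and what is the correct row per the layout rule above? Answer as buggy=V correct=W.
`(lane % 4) + 8*(i / 2)`[22,3]⇒10
22: gr=5,th=2
[3] (5+8,2*2+1) = (13,5)
row: 10 vs 13

buggy=10 correct=13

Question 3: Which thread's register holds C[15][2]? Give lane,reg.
29,2

r=15⇒gr=7,Rb=1  c=2⇒th=1,odd=0
L=7*4+1=29  i=1*2+0=2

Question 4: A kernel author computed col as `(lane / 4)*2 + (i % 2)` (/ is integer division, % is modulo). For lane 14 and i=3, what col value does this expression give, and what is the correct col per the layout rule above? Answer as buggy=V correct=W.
buggy=7 correct=5

`(lane / 4)*2 + (i % 2)`[14,3]→7
14: G=3,T=2
[3] (3+8,2*2+1) = (11,5)
col: 7 vs 5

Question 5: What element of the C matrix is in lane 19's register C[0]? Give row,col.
4,6

L=19→G=19>>2=4, T=19&3=3
[0]→row 4+0=4  col 3·2+0=6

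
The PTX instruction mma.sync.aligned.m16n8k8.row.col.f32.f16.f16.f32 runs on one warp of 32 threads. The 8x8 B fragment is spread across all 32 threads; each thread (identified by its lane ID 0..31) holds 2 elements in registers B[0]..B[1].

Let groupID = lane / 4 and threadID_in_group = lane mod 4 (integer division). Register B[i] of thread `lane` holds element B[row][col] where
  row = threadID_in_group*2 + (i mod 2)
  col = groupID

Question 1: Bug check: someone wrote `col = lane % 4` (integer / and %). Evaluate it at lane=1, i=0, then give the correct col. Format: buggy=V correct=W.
`lane % 4`[1,0]⇒1
lane 1: gr=0 (1/4), th=1 (1%4)
i=0: r=1*2+0=2, c=gr=0
col: 1 vs 0

buggy=1 correct=0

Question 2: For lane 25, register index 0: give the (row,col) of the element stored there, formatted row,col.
25: G=6,T=1
[0] (1*2+0,6) = (2,6)

2,6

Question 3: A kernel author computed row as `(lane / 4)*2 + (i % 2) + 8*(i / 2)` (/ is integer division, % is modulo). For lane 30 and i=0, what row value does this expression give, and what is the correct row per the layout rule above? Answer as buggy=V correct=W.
buggy=14 correct=4

`(lane / 4)*2 + (i % 2) + 8*(i / 2)`[30,0]->14
lane 30->30/4=7, 30 mod 4=2
i=0  r:2·2+0->4  c:7
row: 14 vs 4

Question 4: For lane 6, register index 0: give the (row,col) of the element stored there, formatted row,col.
L=6->g=6>>2=1, t=6&3=2
[0]->row 2·2+0=4  col g=1

4,1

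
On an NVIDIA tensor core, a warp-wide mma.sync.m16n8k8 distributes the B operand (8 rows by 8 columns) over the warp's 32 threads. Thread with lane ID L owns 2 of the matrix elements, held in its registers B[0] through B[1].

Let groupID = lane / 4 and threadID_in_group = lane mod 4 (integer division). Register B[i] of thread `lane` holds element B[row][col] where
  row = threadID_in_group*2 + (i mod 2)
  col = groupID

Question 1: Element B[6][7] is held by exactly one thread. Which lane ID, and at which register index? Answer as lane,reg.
31,0

c: 7->gid=7  r: 6->tid=3,i&1=0
L=7*4+3=31  i=0=0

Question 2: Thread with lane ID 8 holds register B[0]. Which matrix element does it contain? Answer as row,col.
0,2

lane 8=>8/4=2, 8 mod 4=0
i=0  r:2·0+0=>0  c:2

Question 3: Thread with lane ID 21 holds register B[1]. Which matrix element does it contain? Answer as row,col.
3,5

L=21->g=21>>2=5, t=21&3=1
[1]->row 1·2+1=3  col g=5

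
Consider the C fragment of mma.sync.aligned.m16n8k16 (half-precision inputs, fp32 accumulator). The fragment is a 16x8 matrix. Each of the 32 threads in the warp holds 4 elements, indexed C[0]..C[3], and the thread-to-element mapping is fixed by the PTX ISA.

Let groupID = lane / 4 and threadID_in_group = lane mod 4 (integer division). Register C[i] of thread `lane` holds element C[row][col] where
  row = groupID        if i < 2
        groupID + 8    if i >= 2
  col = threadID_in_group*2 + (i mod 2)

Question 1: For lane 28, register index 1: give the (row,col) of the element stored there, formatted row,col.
7,1

L=28->gid=28>>2=7, tid=28&3=0
[1]->row 7+0=7  col 0·2+1=1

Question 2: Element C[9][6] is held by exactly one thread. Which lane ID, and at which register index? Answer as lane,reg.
r:9=>grp=1,rB=1  c:6=>tig=3,lo=0
L=1*4+3=7  i=1*2+0=2

7,2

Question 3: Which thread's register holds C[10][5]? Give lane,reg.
r=10→G=2,rhi=1  c=5→T=2,p=1
L=2*4+2=10  i=1*2+1=3

10,3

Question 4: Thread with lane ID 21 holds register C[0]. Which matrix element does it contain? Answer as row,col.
lane 21: G=5 (21/4), T=1 (21%4)
i=0: r=5+0=5, c=1*2+0=2

5,2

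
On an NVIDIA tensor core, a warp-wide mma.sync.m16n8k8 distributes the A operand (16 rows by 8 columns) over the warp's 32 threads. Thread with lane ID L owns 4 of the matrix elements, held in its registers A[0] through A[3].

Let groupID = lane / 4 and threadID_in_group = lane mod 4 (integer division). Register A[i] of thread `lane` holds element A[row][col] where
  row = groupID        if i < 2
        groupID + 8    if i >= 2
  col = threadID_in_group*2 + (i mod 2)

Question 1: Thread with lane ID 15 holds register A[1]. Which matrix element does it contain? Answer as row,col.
3,7

L=15⇒gr=15>>2=3, th=15&3=3
[1]⇒row 3+0=3  col 3·2+1=7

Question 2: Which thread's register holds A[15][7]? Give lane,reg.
31,3

r=15→G=7,rhi=1  c=7→T=3,p=1
L=7*4+3=31  i=1*2+1=3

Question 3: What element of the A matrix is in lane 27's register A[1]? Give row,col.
6,7

27: g=6,t=3
[1] (6+0,3*2+1) = (6,7)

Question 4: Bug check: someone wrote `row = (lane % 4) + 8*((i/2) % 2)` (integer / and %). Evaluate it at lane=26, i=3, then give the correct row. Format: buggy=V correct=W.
buggy=10 correct=14

`(lane % 4) + 8*((i/2) % 2)`[26,3]→10
lane 26→26/4=6, 26 mod 4=2
i=3  r:6+8→14  c:2·2+1→5
row: 10 vs 14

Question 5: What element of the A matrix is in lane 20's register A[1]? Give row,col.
L=20->gid=20>>2=5, tid=20&3=0
[1]->row 5+0=5  col 0·2+1=1

5,1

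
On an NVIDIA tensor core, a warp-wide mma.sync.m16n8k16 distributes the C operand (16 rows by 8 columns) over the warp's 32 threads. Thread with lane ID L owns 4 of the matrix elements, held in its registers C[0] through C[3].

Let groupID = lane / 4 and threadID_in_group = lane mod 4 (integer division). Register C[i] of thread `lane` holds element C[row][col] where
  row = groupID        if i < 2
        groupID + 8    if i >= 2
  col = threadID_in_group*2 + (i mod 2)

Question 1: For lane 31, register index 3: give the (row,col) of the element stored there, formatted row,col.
L=31=>grp=31>>2=7, tig=31&3=3
[3]=>row 7+8=15  col 3·2+1=7

15,7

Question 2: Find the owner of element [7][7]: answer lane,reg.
31,1

r=7→G=7,rhi=0  c=7→T=3,p=1
L=7*4+3=31  i=0*2+1=1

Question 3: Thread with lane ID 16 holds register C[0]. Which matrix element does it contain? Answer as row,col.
4,0

L=16→G=16>>2=4, T=16&3=0
[0]→row 4+0=4  col 0·2+0=0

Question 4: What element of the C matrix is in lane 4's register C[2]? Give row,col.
9,0

L=4⇒gr=4>>2=1, th=4&3=0
[2]⇒row 1+8=9  col 0·2+0=0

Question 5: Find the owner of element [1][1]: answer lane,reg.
r:1=>grp=1,rB=0  c:1=>tig=0,lo=1
L=1*4+0=4  i=0*2+1=1

4,1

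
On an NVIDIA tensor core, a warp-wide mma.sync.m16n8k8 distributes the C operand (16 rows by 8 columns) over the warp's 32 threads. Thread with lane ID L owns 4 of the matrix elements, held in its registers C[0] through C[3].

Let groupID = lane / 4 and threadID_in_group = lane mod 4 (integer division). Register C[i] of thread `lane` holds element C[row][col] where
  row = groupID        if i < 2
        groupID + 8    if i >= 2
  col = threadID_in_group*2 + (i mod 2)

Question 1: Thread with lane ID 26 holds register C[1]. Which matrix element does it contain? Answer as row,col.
6,5

lane 26->26/4=6, 26 mod 4=2
i=1  r:6+0->6  c:2·2+1->5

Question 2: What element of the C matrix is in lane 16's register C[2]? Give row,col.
12,0

lane 16: grp=4 (16/4), tig=0 (16%4)
i=2: r=4+8=12, c=0*2+0=0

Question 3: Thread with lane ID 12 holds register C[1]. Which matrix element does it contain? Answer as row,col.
3,1

12: gid=3,tid=0
[1] (3+0,0*2+1) = (3,1)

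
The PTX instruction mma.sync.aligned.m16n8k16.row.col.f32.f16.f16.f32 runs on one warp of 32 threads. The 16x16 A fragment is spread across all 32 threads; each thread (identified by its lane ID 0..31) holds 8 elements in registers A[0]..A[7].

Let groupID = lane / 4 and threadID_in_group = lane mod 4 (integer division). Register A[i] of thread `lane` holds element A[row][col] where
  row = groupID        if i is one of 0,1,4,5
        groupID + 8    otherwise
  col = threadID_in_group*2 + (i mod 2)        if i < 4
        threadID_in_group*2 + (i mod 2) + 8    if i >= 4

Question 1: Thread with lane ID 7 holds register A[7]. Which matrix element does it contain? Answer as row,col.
L=7→G=7>>2=1, T=7&3=3
[7]→row 1+8=9  col 3·2+1+8=15

9,15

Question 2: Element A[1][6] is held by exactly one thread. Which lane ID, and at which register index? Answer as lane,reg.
7,0

r=1->g=1,rb=0  c=6->cb=0,t=3,b0=0
L=1*4+3=7  i=0*4+0*2+0=0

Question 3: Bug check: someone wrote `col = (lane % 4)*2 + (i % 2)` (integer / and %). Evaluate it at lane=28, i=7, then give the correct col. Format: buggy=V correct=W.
buggy=1 correct=9

`(lane % 4)*2 + (i % 2)`[28,7]->1
28: gid=7,tid=0
[7] (7+8,0*2+1+8) = (15,9)
col: 1 vs 9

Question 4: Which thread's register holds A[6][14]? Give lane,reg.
27,4

r=6⇒gr=6,Rb=0  c=14⇒Cb=1,th=3,odd=0
L=6*4+3=27  i=1*4+0*2+0=4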